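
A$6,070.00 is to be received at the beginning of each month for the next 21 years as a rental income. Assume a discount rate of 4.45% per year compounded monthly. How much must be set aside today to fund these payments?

A$996,496.29

This is an annuity due: 252 payments of A$6,070.00 at the beginning of each month.
Periodic rate r = 0.0445/12 per month; n is counted in months.
PV = PMT × [(1 − (1+r)^−n)/r] × (1+r) = 6,070 × [1 − (1+r)^−252] / r × (1+r) = A$996,496.29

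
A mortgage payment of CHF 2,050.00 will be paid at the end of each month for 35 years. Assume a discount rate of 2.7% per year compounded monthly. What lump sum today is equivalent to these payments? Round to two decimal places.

This is an ordinary annuity: 420 payments of CHF 2,050.00 at the end of each month.
Periodic rate r = 0.027/12 per month; n is counted in months.
PV = PMT × [(1 − (1+r)^−n)/r] = 2,050 × [1 − (1+r)^−420] / r = CHF 556,604.71

CHF 556,604.71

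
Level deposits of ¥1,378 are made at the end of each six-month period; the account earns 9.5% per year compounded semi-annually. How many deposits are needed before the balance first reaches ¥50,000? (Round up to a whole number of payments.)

22 payments

Periodic rate r = 0.095/2 per half-year; n is counted in half-years.
Ordinary annuity FV: 50,000 = 1,378 × [((1+r)^n − 1)/r].
(1+r)^n = 1 + 50,000 × r / 1,378, so n = ln(1 + 50,000·r/1,378) / ln(1+r) = 21.59.
Round up to a whole number of payments: n = 22.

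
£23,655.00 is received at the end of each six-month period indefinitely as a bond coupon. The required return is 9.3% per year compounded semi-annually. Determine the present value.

£508,709.68

Periodic rate r = 0.093/2 per half-year.
Level perpetuity: PV = PMT / r = 23,655 / (0.093/2) = £508,709.68.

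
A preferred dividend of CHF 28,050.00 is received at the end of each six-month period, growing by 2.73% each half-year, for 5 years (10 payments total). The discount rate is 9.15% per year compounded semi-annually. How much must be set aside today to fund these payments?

CHF 247,904.74

Periodic rate r = 0.0915/2 per half-year; n is counted in half-years.
Growing ordinary annuity: PV = PMT₁ × [1 − ((1+g)/(1+r))^n] / (r − g) = 28,050 × [1 − ((1+0.0273)/(1+r))^10] / (r − 0.0273) = CHF 247,904.74.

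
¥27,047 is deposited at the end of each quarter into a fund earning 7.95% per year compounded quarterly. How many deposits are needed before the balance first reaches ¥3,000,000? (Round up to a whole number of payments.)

60 payments

Periodic rate r = 0.0795/4 per quarter; n is counted in quarters.
Ordinary annuity FV: 3,000,000 = 27,047 × [((1+r)^n − 1)/r].
(1+r)^n = 1 + 3,000,000 × r / 27,047, so n = ln(1 + 3,000,000·r/27,047) / ln(1+r) = 59.17.
Round up to a whole number of payments: n = 60.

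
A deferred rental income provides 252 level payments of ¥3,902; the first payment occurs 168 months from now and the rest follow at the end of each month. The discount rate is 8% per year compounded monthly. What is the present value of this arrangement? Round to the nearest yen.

¥156,797

Ordinary annuity of 252 payments, first payment at period 168.
Periodic rate r = 0.08/12 per month; n is counted in months.
The ordinary-annuity PV formula values the stream one period before the first payment (period 167); discount that back 167 periods:
PV₀ = 3,902 × [1 − (1+r)^−252] / r × (1+r)^−167 = ¥156,797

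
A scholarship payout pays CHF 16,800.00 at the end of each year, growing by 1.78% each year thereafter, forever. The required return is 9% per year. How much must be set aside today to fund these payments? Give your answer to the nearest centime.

Periodic rate r = 0.09 per year.
Growing perpetuity (Gordon): PV = PMT₁ / (r − g) = 16,800 / (r − 0.0178) = CHF 232,686.98.

CHF 232,686.98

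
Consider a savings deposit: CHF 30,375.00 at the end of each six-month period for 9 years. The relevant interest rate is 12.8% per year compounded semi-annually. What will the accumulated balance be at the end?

This is an ordinary annuity: 18 deposits of CHF 30,375.00 at the end of each six-month period.
Periodic rate r = 0.128/2 per half-year; n is counted in half-years.
FV = PMT × [((1+r)^n − 1)/r] = 30,375 × [(1+r)^18 − 1] / r = CHF 975,115.58

CHF 975,115.58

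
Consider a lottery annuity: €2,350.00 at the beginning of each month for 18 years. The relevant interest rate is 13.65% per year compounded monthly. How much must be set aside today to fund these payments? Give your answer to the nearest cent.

This is an annuity due: 216 payments of €2,350.00 at the beginning of each month.
Periodic rate r = 0.1365/12 per month; n is counted in months.
PV = PMT × [(1 − (1+r)^−n)/r] × (1+r) = 2,350 × [1 − (1+r)^−216] / r × (1+r) = €190,788.65

€190,788.65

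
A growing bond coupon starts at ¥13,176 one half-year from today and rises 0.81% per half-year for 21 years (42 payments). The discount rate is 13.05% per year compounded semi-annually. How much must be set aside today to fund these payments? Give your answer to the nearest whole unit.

Periodic rate r = 0.1305/2 per half-year; n is counted in half-years.
Growing ordinary annuity: PV = PMT₁ × [1 − ((1+g)/(1+r))^n] / (r − g) = 13,176 × [1 − ((1+0.0081)/(1+r))^42] / (r − 0.0081) = ¥207,803.

¥207,803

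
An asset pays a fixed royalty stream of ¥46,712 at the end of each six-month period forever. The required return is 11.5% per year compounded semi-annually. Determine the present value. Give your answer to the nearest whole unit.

Periodic rate r = 0.115/2 per half-year.
Level perpetuity: PV = PMT / r = 46,712 / (0.115/2) = ¥812,383.

¥812,383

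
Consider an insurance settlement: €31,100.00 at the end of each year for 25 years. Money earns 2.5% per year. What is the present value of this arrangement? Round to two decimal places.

€572,998.11

This is an ordinary annuity: 25 payments of €31,100.00 at the end of each year.
Periodic rate r = 0.025 per year.
PV = PMT × [(1 − (1+r)^−n)/r] = 31,100 × [1 − (1+r)^−25] / r = €572,998.11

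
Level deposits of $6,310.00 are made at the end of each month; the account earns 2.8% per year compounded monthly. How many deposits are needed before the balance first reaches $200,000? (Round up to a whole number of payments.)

31 payments

Periodic rate r = 0.028/12 per month; n is counted in months.
Ordinary annuity FV: 200,000 = 6,310 × [((1+r)^n − 1)/r].
(1+r)^n = 1 + 200,000 × r / 6,310, so n = ln(1 + 200,000·r/6,310) / ln(1+r) = 30.61.
Round up to a whole number of payments: n = 31.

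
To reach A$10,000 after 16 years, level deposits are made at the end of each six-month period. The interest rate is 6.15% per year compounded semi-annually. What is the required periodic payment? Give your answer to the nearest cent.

A$187.99

Level ordinary annuity; solve FV = PMT × [((1+r)^n − 1)/r] for PMT.
Periodic rate r = 0.0615/2 per half-year; n is counted in half-years.
With n = 32: PMT = 10,000 / ([((1+r)^n − 1)/r]) = A$187.99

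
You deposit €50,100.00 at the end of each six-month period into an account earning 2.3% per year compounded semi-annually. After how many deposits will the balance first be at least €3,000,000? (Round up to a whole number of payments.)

Periodic rate r = 0.023/2 per half-year; n is counted in half-years.
Ordinary annuity FV: 3,000,000 = 50,100 × [((1+r)^n − 1)/r].
(1+r)^n = 1 + 3,000,000 × r / 50,100, so n = ln(1 + 3,000,000·r/50,100) / ln(1+r) = 45.82.
Round up to a whole number of payments: n = 46.

46 payments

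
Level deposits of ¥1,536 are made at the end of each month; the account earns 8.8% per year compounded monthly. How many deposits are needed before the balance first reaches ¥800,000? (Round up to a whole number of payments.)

Periodic rate r = 0.088/12 per month; n is counted in months.
Ordinary annuity FV: 800,000 = 1,536 × [((1+r)^n − 1)/r].
(1+r)^n = 1 + 800,000 × r / 1,536, so n = ln(1 + 800,000·r/1,536) / ln(1+r) = 215.24.
Round up to a whole number of payments: n = 216.

216 payments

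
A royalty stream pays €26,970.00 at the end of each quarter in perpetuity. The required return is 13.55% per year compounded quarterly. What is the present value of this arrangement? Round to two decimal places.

€796,162.36

Periodic rate r = 0.1355/4 per quarter.
Level perpetuity: PV = PMT / r = 26,970 / (0.1355/4) = €796,162.36.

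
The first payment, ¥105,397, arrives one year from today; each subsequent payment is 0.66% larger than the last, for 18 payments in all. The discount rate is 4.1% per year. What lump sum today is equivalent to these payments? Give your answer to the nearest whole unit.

¥1,390,537

Periodic rate r = 0.041 per year.
Growing ordinary annuity: PV = PMT₁ × [1 − ((1+g)/(1+r))^n] / (r − g) = 105,397 × [1 − ((1+0.0066)/(1+r))^18] / (r − 0.0066) = ¥1,390,537.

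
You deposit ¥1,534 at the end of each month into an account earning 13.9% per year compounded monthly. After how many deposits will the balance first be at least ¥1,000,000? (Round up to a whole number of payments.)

Periodic rate r = 0.139/12 per month; n is counted in months.
Ordinary annuity FV: 1,000,000 = 1,534 × [((1+r)^n − 1)/r].
(1+r)^n = 1 + 1,000,000 × r / 1,534, so n = ln(1 + 1,000,000·r/1,534) / ln(1+r) = 186.34.
Round up to a whole number of payments: n = 187.

187 payments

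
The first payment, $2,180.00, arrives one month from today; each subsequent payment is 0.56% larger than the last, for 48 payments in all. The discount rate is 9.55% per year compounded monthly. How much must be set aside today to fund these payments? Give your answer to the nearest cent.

Periodic rate r = 0.0955/12 per month; n is counted in months.
Growing ordinary annuity: PV = PMT₁ × [1 − ((1+g)/(1+r))^n] / (r − g) = 2,180 × [1 − ((1+0.0056)/(1+r))^48] / (r − 0.0056) = $98,305.29.

$98,305.29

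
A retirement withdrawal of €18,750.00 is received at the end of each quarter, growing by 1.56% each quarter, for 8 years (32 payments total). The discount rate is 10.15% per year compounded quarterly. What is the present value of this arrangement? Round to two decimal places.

Periodic rate r = 0.1015/4 per quarter; n is counted in quarters.
Growing ordinary annuity: PV = PMT₁ × [1 − ((1+g)/(1+r))^n] / (r − g) = 18,750 × [1 − ((1+0.0156)/(1+r))^32] / (r − 0.0156) = €506,390.12.

€506,390.12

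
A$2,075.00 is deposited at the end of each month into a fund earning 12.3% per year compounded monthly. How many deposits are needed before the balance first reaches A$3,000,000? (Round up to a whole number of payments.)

271 payments

Periodic rate r = 0.123/12 per month; n is counted in months.
Ordinary annuity FV: 3,000,000 = 2,075 × [((1+r)^n − 1)/r].
(1+r)^n = 1 + 3,000,000 × r / 2,075, so n = ln(1 + 3,000,000·r/2,075) / ln(1+r) = 270.77.
Round up to a whole number of payments: n = 271.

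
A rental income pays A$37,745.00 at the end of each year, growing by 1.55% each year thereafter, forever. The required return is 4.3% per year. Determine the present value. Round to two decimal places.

A$1,372,545.45

Periodic rate r = 0.043 per year.
Growing perpetuity (Gordon): PV = PMT₁ / (r − g) = 37,745 / (r − 0.0155) = A$1,372,545.45.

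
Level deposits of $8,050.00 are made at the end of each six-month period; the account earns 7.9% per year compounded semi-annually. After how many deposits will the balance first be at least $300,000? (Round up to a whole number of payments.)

24 payments

Periodic rate r = 0.079/2 per half-year; n is counted in half-years.
Ordinary annuity FV: 300,000 = 8,050 × [((1+r)^n − 1)/r].
(1+r)^n = 1 + 300,000 × r / 8,050, so n = ln(1 + 300,000·r/8,050) / ln(1+r) = 23.36.
Round up to a whole number of payments: n = 24.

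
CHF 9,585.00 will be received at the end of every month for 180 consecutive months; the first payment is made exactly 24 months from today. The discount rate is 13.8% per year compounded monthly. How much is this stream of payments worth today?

Ordinary annuity of 180 payments, first payment at period 24.
Periodic rate r = 0.138/12 per month; n is counted in months.
The ordinary-annuity PV formula values the stream one period before the first payment (period 23); discount that back 23 periods:
PV₀ = 9,585 × [1 − (1+r)^−180] / r × (1+r)^−23 = CHF 558,923.22

CHF 558,923.22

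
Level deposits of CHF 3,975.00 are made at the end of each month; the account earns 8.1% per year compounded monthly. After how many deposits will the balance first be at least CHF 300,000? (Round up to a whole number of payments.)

Periodic rate r = 0.081/12 per month; n is counted in months.
Ordinary annuity FV: 300,000 = 3,975 × [((1+r)^n − 1)/r].
(1+r)^n = 1 + 300,000 × r / 3,975, so n = ln(1 + 300,000·r/3,975) / ln(1+r) = 61.20.
Round up to a whole number of payments: n = 62.

62 payments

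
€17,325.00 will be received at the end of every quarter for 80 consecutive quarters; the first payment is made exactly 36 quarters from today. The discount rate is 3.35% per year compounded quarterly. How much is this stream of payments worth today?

Ordinary annuity of 80 payments, first payment at period 36.
Periodic rate r = 0.0335/4 per quarter; n is counted in quarters.
The ordinary-annuity PV formula values the stream one period before the first payment (period 35); discount that back 35 periods:
PV₀ = 17,325 × [1 − (1+r)^−80] / r × (1+r)^−35 = €752,179.72

€752,179.72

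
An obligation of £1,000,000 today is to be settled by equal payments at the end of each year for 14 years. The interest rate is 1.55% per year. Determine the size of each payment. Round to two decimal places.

Level ordinary annuity; solve PV = PMT × [(1 − (1+r)^−n)/r] for PMT.
Periodic rate r = 0.0155 per year.
With n = 14: PMT = 1,000,000 / ([(1 − (1+r)^−n)/r]) = £80,008.65

£80,008.65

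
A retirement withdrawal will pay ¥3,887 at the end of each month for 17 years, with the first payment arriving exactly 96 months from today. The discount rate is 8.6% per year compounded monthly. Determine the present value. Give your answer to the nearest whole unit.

Ordinary annuity of 204 payments, first payment at period 96.
Periodic rate r = 0.086/12 per month; n is counted in months.
The ordinary-annuity PV formula values the stream one period before the first payment (period 95); discount that back 95 periods:
PV₀ = 3,887 × [1 − (1+r)^−204] / r × (1+r)^−95 = ¥211,093

¥211,093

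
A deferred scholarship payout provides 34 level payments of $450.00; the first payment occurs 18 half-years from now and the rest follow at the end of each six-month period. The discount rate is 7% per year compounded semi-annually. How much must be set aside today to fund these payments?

$4,939.78

Ordinary annuity of 34 payments, first payment at period 18.
Periodic rate r = 0.07/2 per half-year; n is counted in half-years.
The ordinary-annuity PV formula values the stream one period before the first payment (period 17); discount that back 17 periods:
PV₀ = 450 × [1 − (1+r)^−34] / r × (1+r)^−17 = $4,939.78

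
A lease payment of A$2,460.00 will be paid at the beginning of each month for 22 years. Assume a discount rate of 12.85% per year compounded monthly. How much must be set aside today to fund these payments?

This is an annuity due: 264 payments of A$2,460.00 at the beginning of each month.
Periodic rate r = 0.1285/12 per month; n is counted in months.
PV = PMT × [(1 − (1+r)^−n)/r] × (1+r) = 2,460 × [1 − (1+r)^−264] / r × (1+r) = A$218,236.30

A$218,236.30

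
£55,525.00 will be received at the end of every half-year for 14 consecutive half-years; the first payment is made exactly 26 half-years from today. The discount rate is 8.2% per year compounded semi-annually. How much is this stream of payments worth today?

£213,378.24

Ordinary annuity of 14 payments, first payment at period 26.
Periodic rate r = 0.082/2 per half-year; n is counted in half-years.
The ordinary-annuity PV formula values the stream one period before the first payment (period 25); discount that back 25 periods:
PV₀ = 55,525 × [1 − (1+r)^−14] / r × (1+r)^−25 = £213,378.24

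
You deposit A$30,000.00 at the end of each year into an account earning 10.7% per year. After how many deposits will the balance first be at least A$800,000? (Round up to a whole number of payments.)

Periodic rate r = 0.107 per year.
Ordinary annuity FV: 800,000 = 30,000 × [((1+r)^n − 1)/r].
(1+r)^n = 1 + 800,000 × r / 30,000, so n = ln(1 + 800,000·r/30,000) / ln(1+r) = 13.27.
Round up to a whole number of payments: n = 14.

14 payments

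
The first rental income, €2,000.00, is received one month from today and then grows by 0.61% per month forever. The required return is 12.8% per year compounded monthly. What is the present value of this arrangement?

€437,956.20

Periodic rate r = 0.128/12 per month.
Growing perpetuity (Gordon): PV = PMT₁ / (r − g) = 2,000 / (r − 0.0061) = €437,956.20.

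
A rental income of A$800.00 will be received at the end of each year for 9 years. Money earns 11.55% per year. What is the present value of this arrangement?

This is an ordinary annuity: 9 payments of A$800.00 at the end of each year.
Periodic rate r = 0.1155 per year.
PV = PMT × [(1 − (1+r)^−n)/r] = 800 × [1 − (1+r)^−9] / r = A$4,336.51

A$4,336.51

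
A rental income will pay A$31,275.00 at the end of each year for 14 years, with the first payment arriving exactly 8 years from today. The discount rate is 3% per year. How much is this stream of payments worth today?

A$287,252.78

Ordinary annuity of 14 payments, first payment at period 8.
Periodic rate r = 0.03 per year.
The ordinary-annuity PV formula values the stream one period before the first payment (period 7); discount that back 7 periods:
PV₀ = 31,275 × [1 − (1+r)^−14] / r × (1+r)^−7 = A$287,252.78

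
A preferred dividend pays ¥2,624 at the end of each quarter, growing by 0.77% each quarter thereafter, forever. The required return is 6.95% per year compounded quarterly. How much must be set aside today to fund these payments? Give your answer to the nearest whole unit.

Periodic rate r = 0.0695/4 per quarter.
Growing perpetuity (Gordon): PV = PMT₁ / (r − g) = 2,624 / (r − 0.0077) = ¥271,214.

¥271,214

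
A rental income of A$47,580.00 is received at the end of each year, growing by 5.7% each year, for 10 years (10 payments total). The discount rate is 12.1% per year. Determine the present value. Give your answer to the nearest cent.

A$330,448.76

Periodic rate r = 0.121 per year.
Growing ordinary annuity: PV = PMT₁ × [1 − ((1+g)/(1+r))^n] / (r − g) = 47,580 × [1 − ((1+0.057)/(1+r))^10] / (r − 0.057) = A$330,448.76.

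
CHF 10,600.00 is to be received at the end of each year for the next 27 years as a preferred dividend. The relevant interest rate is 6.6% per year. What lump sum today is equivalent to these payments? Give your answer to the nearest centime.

This is an ordinary annuity: 27 payments of CHF 10,600.00 at the end of each year.
Periodic rate r = 0.066 per year.
PV = PMT × [(1 − (1+r)^−n)/r] = 10,600 × [1 − (1+r)^−27] / r = CHF 132,009.26

CHF 132,009.26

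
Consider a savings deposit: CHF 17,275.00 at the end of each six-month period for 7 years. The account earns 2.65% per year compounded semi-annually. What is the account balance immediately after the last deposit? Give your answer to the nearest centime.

This is an ordinary annuity: 14 deposits of CHF 17,275.00 at the end of each six-month period.
Periodic rate r = 0.0265/2 per half-year; n is counted in half-years.
FV = PMT × [((1+r)^n − 1)/r] = 17,275 × [(1+r)^14 − 1] / r = CHF 263,824.60

CHF 263,824.60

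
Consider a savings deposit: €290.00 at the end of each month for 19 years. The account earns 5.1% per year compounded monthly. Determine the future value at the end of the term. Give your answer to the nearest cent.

€111,216.86

This is an ordinary annuity: 228 deposits of €290.00 at the end of each month.
Periodic rate r = 0.051/12 per month; n is counted in months.
FV = PMT × [((1+r)^n − 1)/r] = 290 × [(1+r)^228 − 1] / r = €111,216.86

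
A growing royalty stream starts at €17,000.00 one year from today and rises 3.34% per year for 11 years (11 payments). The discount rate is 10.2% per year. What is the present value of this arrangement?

Periodic rate r = 0.102 per year.
Growing ordinary annuity: PV = PMT₁ × [1 − ((1+g)/(1+r))^n] / (r − g) = 17,000 × [1 − ((1+0.0334)/(1+r))^11] / (r − 0.0334) = €125,610.85.

€125,610.85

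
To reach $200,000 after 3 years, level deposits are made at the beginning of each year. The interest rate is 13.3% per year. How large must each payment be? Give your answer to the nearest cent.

Level annuity due; solve FV = PMT × [((1+r)^n − 1)/r] × (1+r) for PMT.
Periodic rate r = 0.133 per year.
With n = 3: PMT = 200,000 / ([((1+r)^n − 1)/r] × (1+r)) = $51,664.79

$51,664.79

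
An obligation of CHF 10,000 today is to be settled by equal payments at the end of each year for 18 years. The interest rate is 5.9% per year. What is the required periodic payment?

CHF 916.64

Level ordinary annuity; solve PV = PMT × [(1 − (1+r)^−n)/r] for PMT.
Periodic rate r = 0.059 per year.
With n = 18: PMT = 10,000 / ([(1 − (1+r)^−n)/r]) = CHF 916.64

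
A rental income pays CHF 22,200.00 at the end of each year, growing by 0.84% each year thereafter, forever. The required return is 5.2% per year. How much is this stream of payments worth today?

CHF 509,174.31

Periodic rate r = 0.052 per year.
Growing perpetuity (Gordon): PV = PMT₁ / (r − g) = 22,200 / (r − 0.0084) = CHF 509,174.31.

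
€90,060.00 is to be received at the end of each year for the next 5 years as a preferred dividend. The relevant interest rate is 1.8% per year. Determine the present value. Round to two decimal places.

This is an ordinary annuity: 5 payments of €90,060.00 at the end of each year.
Periodic rate r = 0.018 per year.
PV = PMT × [(1 − (1+r)^−n)/r] = 90,060 × [1 − (1+r)^−5] / r = €426,969.47

€426,969.47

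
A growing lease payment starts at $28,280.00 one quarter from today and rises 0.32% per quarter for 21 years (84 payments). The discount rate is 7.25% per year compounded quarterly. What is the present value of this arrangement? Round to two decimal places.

$1,346,751.92

Periodic rate r = 0.0725/4 per quarter; n is counted in quarters.
Growing ordinary annuity: PV = PMT₁ × [1 − ((1+g)/(1+r))^n] / (r − g) = 28,280 × [1 − ((1+0.0032)/(1+r))^84] / (r − 0.0032) = $1,346,751.92.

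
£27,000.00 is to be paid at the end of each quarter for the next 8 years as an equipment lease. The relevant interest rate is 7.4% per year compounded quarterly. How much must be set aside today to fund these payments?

This is an ordinary annuity: 32 payments of £27,000.00 at the end of each quarter.
Periodic rate r = 0.074/4 per quarter; n is counted in quarters.
PV = PMT × [(1 − (1+r)^−n)/r] = 27,000 × [1 − (1+r)^−32] / r = £647,678.30

£647,678.30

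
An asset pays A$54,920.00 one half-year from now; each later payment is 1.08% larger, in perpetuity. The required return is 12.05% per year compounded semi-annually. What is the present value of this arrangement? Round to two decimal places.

Periodic rate r = 0.1205/2 per half-year.
Growing perpetuity (Gordon): PV = PMT₁ / (r − g) = 54,920 / (r − 0.0108) = A$1,110,616.78.

A$1,110,616.78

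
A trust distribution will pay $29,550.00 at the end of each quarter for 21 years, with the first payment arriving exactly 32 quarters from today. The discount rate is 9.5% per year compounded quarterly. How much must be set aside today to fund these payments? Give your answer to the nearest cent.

$517,336.52

Ordinary annuity of 84 payments, first payment at period 32.
Periodic rate r = 0.095/4 per quarter; n is counted in quarters.
The ordinary-annuity PV formula values the stream one period before the first payment (period 31); discount that back 31 periods:
PV₀ = 29,550 × [1 − (1+r)^−84] / r × (1+r)^−31 = $517,336.52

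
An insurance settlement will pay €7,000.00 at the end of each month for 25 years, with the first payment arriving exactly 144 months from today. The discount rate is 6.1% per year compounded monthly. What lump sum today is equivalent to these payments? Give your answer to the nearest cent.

Ordinary annuity of 300 payments, first payment at period 144.
Periodic rate r = 0.061/12 per month; n is counted in months.
The ordinary-annuity PV formula values the stream one period before the first payment (period 143); discount that back 143 periods:
PV₀ = 7,000 × [1 − (1+r)^−300] / r × (1+r)^−143 = €521,197.82

€521,197.82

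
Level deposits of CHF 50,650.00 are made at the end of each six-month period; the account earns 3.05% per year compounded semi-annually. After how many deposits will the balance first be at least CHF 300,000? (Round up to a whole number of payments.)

6 payments

Periodic rate r = 0.0305/2 per half-year; n is counted in half-years.
Ordinary annuity FV: 300,000 = 50,650 × [((1+r)^n − 1)/r].
(1+r)^n = 1 + 300,000 × r / 50,650, so n = ln(1 + 300,000·r/50,650) / ln(1+r) = 5.71.
Round up to a whole number of payments: n = 6.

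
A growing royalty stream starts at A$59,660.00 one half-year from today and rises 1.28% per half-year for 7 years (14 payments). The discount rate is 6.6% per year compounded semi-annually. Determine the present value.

Periodic rate r = 0.066/2 per half-year; n is counted in half-years.
Growing ordinary annuity: PV = PMT₁ × [1 − ((1+g)/(1+r))^n] / (r − g) = 59,660 × [1 − ((1+0.0128)/(1+r))^14] / (r − 0.0128) = A$713,408.31.

A$713,408.31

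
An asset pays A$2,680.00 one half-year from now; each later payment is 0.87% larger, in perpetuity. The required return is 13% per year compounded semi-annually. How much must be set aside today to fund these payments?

A$47,602.13

Periodic rate r = 0.13/2 per half-year.
Growing perpetuity (Gordon): PV = PMT₁ / (r − g) = 2,680 / (r − 0.0087) = A$47,602.13.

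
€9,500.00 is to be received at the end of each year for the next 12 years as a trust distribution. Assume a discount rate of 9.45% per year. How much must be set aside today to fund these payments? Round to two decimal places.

This is an ordinary annuity: 12 payments of €9,500.00 at the end of each year.
Periodic rate r = 0.0945 per year.
PV = PMT × [(1 − (1+r)^−n)/r] = 9,500 × [1 − (1+r)^−12] / r = €66,511.58

€66,511.58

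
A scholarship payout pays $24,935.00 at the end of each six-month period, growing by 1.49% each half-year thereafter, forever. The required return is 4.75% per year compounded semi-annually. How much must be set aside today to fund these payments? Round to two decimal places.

$2,817,514.12

Periodic rate r = 0.0475/2 per half-year.
Growing perpetuity (Gordon): PV = PMT₁ / (r − g) = 24,935 / (r − 0.0149) = $2,817,514.12.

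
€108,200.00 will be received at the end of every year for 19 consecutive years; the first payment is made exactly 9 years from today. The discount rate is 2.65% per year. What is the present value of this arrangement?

€1,297,080.50

Ordinary annuity of 19 payments, first payment at period 9.
Periodic rate r = 0.0265 per year.
The ordinary-annuity PV formula values the stream one period before the first payment (period 8); discount that back 8 periods:
PV₀ = 108,200 × [1 − (1+r)^−19] / r × (1+r)^−8 = €1,297,080.50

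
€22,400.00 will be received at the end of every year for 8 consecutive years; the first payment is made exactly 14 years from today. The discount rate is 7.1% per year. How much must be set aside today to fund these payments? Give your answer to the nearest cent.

Ordinary annuity of 8 payments, first payment at period 14.
Periodic rate r = 0.071 per year.
The ordinary-annuity PV formula values the stream one period before the first payment (period 13); discount that back 13 periods:
PV₀ = 22,400 × [1 − (1+r)^−8] / r × (1+r)^−13 = €54,622.61

€54,622.61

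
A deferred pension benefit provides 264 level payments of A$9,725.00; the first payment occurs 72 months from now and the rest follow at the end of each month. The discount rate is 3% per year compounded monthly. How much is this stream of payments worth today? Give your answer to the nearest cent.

A$1,572,737.85

Ordinary annuity of 264 payments, first payment at period 72.
Periodic rate r = 0.03/12 per month; n is counted in months.
The ordinary-annuity PV formula values the stream one period before the first payment (period 71); discount that back 71 periods:
PV₀ = 9,725 × [1 − (1+r)^−264] / r × (1+r)^−71 = A$1,572,737.85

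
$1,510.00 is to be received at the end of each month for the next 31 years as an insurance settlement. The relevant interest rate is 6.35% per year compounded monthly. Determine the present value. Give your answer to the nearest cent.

$245,292.59

This is an ordinary annuity: 372 payments of $1,510.00 at the end of each month.
Periodic rate r = 0.0635/12 per month; n is counted in months.
PV = PMT × [(1 − (1+r)^−n)/r] = 1,510 × [1 − (1+r)^−372] / r = $245,292.59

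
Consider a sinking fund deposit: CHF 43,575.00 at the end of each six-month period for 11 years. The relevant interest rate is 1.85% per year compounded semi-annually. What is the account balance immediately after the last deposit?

CHF 1,057,761.50

This is an ordinary annuity: 22 deposits of CHF 43,575.00 at the end of each six-month period.
Periodic rate r = 0.0185/2 per half-year; n is counted in half-years.
FV = PMT × [((1+r)^n − 1)/r] = 43,575 × [(1+r)^22 − 1] / r = CHF 1,057,761.50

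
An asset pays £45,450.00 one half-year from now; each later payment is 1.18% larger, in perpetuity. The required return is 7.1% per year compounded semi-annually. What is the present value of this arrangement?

£1,917,721.52

Periodic rate r = 0.071/2 per half-year.
Growing perpetuity (Gordon): PV = PMT₁ / (r − g) = 45,450 / (r − 0.0118) = £1,917,721.52.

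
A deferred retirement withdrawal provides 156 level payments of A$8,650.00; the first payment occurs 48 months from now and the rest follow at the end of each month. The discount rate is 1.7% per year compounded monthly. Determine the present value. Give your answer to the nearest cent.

A$1,132,044.68

Ordinary annuity of 156 payments, first payment at period 48.
Periodic rate r = 0.017/12 per month; n is counted in months.
The ordinary-annuity PV formula values the stream one period before the first payment (period 47); discount that back 47 periods:
PV₀ = 8,650 × [1 − (1+r)^−156] / r × (1+r)^−47 = A$1,132,044.68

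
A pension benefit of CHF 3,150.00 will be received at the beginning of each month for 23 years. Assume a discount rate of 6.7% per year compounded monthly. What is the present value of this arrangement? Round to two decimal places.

CHF 445,304.15

This is an annuity due: 276 payments of CHF 3,150.00 at the beginning of each month.
Periodic rate r = 0.067/12 per month; n is counted in months.
PV = PMT × [(1 − (1+r)^−n)/r] × (1+r) = 3,150 × [1 − (1+r)^−276] / r × (1+r) = CHF 445,304.15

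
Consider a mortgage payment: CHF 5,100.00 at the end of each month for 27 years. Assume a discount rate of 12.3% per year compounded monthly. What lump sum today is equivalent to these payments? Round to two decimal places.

This is an ordinary annuity: 324 payments of CHF 5,100.00 at the end of each month.
Periodic rate r = 0.123/12 per month; n is counted in months.
PV = PMT × [(1 − (1+r)^−n)/r] = 5,100 × [1 − (1+r)^−324] / r = CHF 479,284.35

CHF 479,284.35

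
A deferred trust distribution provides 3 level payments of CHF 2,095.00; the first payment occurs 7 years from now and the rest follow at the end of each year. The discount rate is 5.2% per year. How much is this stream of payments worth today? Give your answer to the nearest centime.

Ordinary annuity of 3 payments, first payment at period 7.
Periodic rate r = 0.052 per year.
The ordinary-annuity PV formula values the stream one period before the first payment (period 6); discount that back 6 periods:
PV₀ = 2,095 × [1 − (1+r)^−3] / r × (1+r)^−6 = CHF 4,193.26

CHF 4,193.26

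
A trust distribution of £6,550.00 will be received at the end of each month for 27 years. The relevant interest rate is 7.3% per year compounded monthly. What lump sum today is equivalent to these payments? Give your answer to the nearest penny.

This is an ordinary annuity: 324 payments of £6,550.00 at the end of each month.
Periodic rate r = 0.073/12 per month; n is counted in months.
PV = PMT × [(1 − (1+r)^−n)/r] = 6,550 × [1 − (1+r)^−324] / r = £925,809.15

£925,809.15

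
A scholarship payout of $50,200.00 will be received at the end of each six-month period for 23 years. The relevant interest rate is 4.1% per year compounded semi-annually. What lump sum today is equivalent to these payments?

$1,485,946.44

This is an ordinary annuity: 46 payments of $50,200.00 at the end of each six-month period.
Periodic rate r = 0.041/2 per half-year; n is counted in half-years.
PV = PMT × [(1 − (1+r)^−n)/r] = 50,200 × [1 − (1+r)^−46] / r = $1,485,946.44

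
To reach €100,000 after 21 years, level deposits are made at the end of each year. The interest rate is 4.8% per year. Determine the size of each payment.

Level ordinary annuity; solve FV = PMT × [((1+r)^n − 1)/r] for PMT.
Periodic rate r = 0.048 per year.
With n = 21: PMT = 100,000 / ([((1+r)^n − 1)/r]) = €2,862.90

€2,862.90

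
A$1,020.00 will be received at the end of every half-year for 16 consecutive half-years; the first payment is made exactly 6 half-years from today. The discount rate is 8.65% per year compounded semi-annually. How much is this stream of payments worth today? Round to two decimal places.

A$9,391.13

Ordinary annuity of 16 payments, first payment at period 6.
Periodic rate r = 0.0865/2 per half-year; n is counted in half-years.
The ordinary-annuity PV formula values the stream one period before the first payment (period 5); discount that back 5 periods:
PV₀ = 1,020 × [1 − (1+r)^−16] / r × (1+r)^−5 = A$9,391.13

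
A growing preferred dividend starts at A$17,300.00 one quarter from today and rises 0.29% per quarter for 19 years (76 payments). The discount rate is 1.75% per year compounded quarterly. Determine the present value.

A$1,239,523.13

Periodic rate r = 0.0175/4 per quarter; n is counted in quarters.
Growing ordinary annuity: PV = PMT₁ × [1 − ((1+g)/(1+r))^n] / (r − g) = 17,300 × [1 − ((1+0.0029)/(1+r))^76] / (r − 0.0029) = A$1,239,523.13.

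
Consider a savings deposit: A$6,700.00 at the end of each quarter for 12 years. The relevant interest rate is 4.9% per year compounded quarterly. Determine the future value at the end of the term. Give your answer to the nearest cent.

A$434,249.65

This is an ordinary annuity: 48 deposits of A$6,700.00 at the end of each quarter.
Periodic rate r = 0.049/4 per quarter; n is counted in quarters.
FV = PMT × [((1+r)^n − 1)/r] = 6,700 × [(1+r)^48 − 1] / r = A$434,249.65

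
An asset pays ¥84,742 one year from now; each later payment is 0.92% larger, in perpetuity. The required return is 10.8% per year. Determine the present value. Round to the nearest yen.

Periodic rate r = 0.108 per year.
Growing perpetuity (Gordon): PV = PMT₁ / (r − g) = 84,742 / (r − 0.0092) = ¥857,713.

¥857,713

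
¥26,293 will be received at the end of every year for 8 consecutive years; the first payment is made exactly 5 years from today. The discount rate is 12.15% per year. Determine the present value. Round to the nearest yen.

¥82,134

Ordinary annuity of 8 payments, first payment at period 5.
Periodic rate r = 0.1215 per year.
The ordinary-annuity PV formula values the stream one period before the first payment (period 4); discount that back 4 periods:
PV₀ = 26,293 × [1 − (1+r)^−8] / r × (1+r)^−4 = ¥82,134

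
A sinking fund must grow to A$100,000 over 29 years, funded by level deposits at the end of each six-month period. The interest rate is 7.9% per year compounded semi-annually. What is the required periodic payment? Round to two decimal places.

A$466.99

Level ordinary annuity; solve FV = PMT × [((1+r)^n − 1)/r] for PMT.
Periodic rate r = 0.079/2 per half-year; n is counted in half-years.
With n = 58: PMT = 100,000 / ([((1+r)^n − 1)/r]) = A$466.99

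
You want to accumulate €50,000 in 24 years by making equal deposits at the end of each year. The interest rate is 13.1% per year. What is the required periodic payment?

Level ordinary annuity; solve FV = PMT × [((1+r)^n − 1)/r] for PMT.
Periodic rate r = 0.131 per year.
With n = 24: PMT = 50,000 / ([((1+r)^n − 1)/r]) = €360.06

€360.06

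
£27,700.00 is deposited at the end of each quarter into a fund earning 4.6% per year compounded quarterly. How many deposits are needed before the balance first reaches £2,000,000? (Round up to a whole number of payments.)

53 payments

Periodic rate r = 0.046/4 per quarter; n is counted in quarters.
Ordinary annuity FV: 2,000,000 = 27,700 × [((1+r)^n − 1)/r].
(1+r)^n = 1 + 2,000,000 × r / 27,700, so n = ln(1 + 2,000,000·r/27,700) / ln(1+r) = 52.87.
Round up to a whole number of payments: n = 53.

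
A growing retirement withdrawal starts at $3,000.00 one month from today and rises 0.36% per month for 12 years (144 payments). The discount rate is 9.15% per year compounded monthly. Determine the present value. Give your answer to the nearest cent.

Periodic rate r = 0.0915/12 per month; n is counted in months.
Growing ordinary annuity: PV = PMT₁ × [1 − ((1+g)/(1+r))^n] / (r − g) = 3,000 × [1 − ((1+0.0036)/(1+r))^144] / (r − 0.0036) = $326,506.75.

$326,506.75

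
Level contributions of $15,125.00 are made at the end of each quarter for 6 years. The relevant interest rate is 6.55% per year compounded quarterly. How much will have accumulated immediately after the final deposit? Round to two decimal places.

$440,320.43

This is an ordinary annuity: 24 deposits of $15,125.00 at the end of each quarter.
Periodic rate r = 0.0655/4 per quarter; n is counted in quarters.
FV = PMT × [((1+r)^n − 1)/r] = 15,125 × [(1+r)^24 − 1] / r = $440,320.43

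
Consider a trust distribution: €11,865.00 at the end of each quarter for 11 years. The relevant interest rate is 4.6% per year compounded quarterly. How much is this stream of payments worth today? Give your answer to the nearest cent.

€407,902.50

This is an ordinary annuity: 44 payments of €11,865.00 at the end of each quarter.
Periodic rate r = 0.046/4 per quarter; n is counted in quarters.
PV = PMT × [(1 − (1+r)^−n)/r] = 11,865 × [1 − (1+r)^−44] / r = €407,902.50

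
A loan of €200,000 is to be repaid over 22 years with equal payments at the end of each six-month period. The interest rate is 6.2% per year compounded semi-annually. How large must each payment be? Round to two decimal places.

€8,389.57

Level ordinary annuity; solve PV = PMT × [(1 − (1+r)^−n)/r] for PMT.
Periodic rate r = 0.062/2 per half-year; n is counted in half-years.
With n = 44: PMT = 200,000 / ([(1 − (1+r)^−n)/r]) = €8,389.57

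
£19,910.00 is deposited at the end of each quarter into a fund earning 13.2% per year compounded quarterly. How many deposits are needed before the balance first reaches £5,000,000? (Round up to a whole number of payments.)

69 payments

Periodic rate r = 0.132/4 per quarter; n is counted in quarters.
Ordinary annuity FV: 5,000,000 = 19,910 × [((1+r)^n − 1)/r].
(1+r)^n = 1 + 5,000,000 × r / 19,910, so n = ln(1 + 5,000,000·r/19,910) / ln(1+r) = 68.64.
Round up to a whole number of payments: n = 69.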